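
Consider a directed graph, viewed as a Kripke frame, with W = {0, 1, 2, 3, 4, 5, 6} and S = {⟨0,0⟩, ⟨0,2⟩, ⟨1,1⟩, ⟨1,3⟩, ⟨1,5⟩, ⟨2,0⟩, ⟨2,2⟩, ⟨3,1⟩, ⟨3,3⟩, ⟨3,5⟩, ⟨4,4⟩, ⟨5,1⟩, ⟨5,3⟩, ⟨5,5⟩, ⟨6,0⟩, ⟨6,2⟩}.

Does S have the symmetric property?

No

Symmetric: no — 6 S 0 but not 0 S 6.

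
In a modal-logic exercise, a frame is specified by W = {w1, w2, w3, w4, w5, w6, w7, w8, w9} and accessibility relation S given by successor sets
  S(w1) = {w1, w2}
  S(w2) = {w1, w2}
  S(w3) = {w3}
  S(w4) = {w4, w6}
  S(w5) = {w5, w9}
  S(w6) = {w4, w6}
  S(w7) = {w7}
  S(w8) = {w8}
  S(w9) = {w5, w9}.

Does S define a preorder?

Reflexive: yes — every world is S-related to itself.
Transitive: yes — every two-step S-path is closed by a direct edge.
So S is a preorder.

Yes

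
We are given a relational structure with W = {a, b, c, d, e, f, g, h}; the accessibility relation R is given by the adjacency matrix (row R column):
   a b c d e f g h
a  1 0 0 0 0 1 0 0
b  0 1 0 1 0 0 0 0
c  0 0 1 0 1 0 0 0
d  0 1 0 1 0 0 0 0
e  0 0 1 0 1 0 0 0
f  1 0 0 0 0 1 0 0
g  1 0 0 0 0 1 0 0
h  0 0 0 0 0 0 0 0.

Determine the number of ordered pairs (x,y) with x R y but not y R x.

2

Enumerating: (g,a), (g,f).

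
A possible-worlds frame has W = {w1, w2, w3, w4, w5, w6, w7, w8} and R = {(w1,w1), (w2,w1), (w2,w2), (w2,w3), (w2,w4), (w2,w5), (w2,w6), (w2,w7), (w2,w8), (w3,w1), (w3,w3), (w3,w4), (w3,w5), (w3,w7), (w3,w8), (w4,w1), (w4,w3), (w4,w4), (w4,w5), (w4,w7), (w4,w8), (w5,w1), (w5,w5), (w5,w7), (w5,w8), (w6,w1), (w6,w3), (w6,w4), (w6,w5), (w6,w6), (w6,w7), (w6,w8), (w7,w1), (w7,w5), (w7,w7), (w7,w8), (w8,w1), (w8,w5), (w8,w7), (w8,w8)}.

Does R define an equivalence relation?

Reflexive: yes — every world is R-related to itself.
Symmetric: no — w2 R w1 but not w1 R w2.
Transitive: yes — every two-step R-path is closed by a direct edge.
So R is not an equivalence relation.

No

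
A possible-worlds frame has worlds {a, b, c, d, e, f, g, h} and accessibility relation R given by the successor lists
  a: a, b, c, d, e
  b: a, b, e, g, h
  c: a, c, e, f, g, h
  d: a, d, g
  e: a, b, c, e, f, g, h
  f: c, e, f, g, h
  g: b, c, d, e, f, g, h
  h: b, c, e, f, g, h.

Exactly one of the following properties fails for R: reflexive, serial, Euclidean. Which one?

Reflexive: yes — every world is R-related to itself.
Serial: yes — every world has a successor (e.g. a R a).
Euclidean: no — a R b and a R c, but not b R c.
Only Euclidean fails.

Euclidean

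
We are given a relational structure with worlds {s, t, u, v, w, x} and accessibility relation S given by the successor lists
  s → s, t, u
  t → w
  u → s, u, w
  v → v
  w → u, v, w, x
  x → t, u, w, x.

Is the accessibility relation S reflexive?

Reflexive: no — t is not related to itself.

No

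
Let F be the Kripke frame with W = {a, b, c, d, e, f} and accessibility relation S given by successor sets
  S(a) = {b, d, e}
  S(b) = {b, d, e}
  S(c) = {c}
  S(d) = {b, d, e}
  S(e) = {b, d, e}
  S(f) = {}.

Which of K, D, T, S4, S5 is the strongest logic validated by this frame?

Serial (axiom D): no — f has no S-successor.
Reflexive (axiom T): no — a is not related to itself.
Transitive (axiom 4): yes — every two-step S-path is closed by a direct edge.
Euclidean (axiom 5): yes — any two successors of a common world are S-related.
So F validates K; D would additionally require S to be serial. The strongest is K.

K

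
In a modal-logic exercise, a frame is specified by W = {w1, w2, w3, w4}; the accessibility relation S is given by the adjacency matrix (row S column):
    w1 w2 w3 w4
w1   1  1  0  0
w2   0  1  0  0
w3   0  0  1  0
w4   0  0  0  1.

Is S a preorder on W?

Reflexive: yes — every world is S-related to itself.
Transitive: yes — every two-step S-path is closed by a direct edge.
So S is a preorder.

Yes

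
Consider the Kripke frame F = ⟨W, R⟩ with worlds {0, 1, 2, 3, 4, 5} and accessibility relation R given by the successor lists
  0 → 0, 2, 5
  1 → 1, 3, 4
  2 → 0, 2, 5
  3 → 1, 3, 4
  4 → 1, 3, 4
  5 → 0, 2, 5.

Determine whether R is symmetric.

Symmetric: yes — every pair in R has its reverse in R.

Yes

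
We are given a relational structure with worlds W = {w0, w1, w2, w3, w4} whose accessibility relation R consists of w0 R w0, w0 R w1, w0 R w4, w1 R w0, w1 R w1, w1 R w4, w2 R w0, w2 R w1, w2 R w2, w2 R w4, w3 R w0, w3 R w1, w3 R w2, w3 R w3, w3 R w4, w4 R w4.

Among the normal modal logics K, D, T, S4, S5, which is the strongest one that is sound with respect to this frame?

S4

Serial (axiom D): yes — every world has a successor (e.g. w0 R w0).
Reflexive (axiom T): yes — every world is R-related to itself.
Transitive (axiom 4): yes — every two-step R-path is closed by a direct edge.
Euclidean (axiom 5): no — w0 R w4 and w0 R w1, but not w4 R w1.
So F validates K, D, T, S4; S5 would additionally require R to be Euclidean. The strongest is S4.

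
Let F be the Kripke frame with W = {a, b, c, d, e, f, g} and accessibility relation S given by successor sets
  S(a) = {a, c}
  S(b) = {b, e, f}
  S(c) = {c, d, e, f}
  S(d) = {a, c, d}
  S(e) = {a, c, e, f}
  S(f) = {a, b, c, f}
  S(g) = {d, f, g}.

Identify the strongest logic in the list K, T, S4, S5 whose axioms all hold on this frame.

T

Reflexive (axiom T): yes — every world is S-related to itself.
Transitive (axiom 4): no — a S c and c S d, but not a S d.
Euclidean (axiom 5): no — b S f and b S e, but not f S e.
So F validates K, T; S4 would additionally require S to be transitive. The strongest is T.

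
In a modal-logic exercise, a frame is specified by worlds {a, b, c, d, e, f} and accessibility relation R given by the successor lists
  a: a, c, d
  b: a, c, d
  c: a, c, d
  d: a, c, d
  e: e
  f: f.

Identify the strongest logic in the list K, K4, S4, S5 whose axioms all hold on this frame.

K4

Transitive (axiom 4): yes — every two-step R-path is closed by a direct edge.
Reflexive (axiom T): no — b is not related to itself.
Euclidean (axiom 5): yes — any two successors of a common world are R-related.
So F validates K, K4; S4 would additionally require R to be reflexive. The strongest is K4.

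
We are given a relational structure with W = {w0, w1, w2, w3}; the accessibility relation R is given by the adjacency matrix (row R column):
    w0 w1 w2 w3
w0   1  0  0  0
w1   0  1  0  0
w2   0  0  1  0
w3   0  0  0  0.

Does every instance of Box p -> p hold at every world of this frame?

The schema T characterises exactly the reflexive frames.
Reflexive: no — w3 is not related to itself.

No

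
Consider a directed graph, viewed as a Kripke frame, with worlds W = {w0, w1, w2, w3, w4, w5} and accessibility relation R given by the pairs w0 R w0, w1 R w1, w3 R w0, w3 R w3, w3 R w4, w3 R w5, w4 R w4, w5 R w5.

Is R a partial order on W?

No

Reflexive: no — w2 is not related to itself.
Transitive: yes — every two-step R-path is closed by a direct edge.
Antisymmetric: yes — no distinct pair is related both ways.
So R is not a partial order.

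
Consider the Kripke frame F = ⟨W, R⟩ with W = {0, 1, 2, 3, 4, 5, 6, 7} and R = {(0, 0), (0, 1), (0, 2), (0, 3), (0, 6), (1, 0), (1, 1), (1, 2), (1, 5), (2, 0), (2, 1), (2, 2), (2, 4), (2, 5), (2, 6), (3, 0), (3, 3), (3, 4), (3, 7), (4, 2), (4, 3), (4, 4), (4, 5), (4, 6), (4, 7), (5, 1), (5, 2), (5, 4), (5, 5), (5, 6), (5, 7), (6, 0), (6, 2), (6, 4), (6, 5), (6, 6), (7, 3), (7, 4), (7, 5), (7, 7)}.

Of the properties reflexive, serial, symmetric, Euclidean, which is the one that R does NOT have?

Reflexive: yes — every world is R-related to itself.
Serial: yes — every world has a successor (e.g. 0 R 0).
Symmetric: yes — every pair in R has its reverse in R.
Euclidean: no — 0 R 1 and 0 R 3, but not 1 R 3.
Only Euclidean fails.

Euclidean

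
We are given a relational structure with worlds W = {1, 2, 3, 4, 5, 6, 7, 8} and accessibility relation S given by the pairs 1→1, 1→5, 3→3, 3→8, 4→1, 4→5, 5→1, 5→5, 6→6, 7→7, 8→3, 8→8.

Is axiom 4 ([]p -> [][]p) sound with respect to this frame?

By correspondence theory, 4 is valid on a frame iff S is transitive.
Transitive: yes — every two-step S-path is closed by a direct edge.

Yes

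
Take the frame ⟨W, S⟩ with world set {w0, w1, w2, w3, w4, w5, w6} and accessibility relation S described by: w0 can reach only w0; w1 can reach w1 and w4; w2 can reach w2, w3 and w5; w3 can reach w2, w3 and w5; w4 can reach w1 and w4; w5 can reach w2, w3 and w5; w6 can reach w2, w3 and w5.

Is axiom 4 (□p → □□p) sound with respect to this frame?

The schema 4 characterises exactly the transitive frames.
Transitive: yes — every two-step S-path is closed by a direct edge.

Yes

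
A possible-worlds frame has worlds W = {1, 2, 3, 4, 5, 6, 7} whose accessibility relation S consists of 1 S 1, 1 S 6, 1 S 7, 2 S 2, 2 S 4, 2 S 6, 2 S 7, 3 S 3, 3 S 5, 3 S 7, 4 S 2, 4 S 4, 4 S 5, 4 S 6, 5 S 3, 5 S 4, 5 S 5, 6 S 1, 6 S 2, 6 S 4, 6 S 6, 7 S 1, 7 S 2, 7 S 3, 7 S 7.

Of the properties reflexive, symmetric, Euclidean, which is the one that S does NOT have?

Reflexive: yes — every world is S-related to itself.
Symmetric: yes — every pair in S has its reverse in S.
Euclidean: no — 1 S 6 and 1 S 7, but not 6 S 7.
Only Euclidean fails.

Euclidean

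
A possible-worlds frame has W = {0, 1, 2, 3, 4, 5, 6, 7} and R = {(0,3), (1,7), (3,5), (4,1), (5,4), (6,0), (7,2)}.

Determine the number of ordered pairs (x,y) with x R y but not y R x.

Enumerating: (0,3), (1,7), (3,5), (4,1), (5,4), (6,0), (7,2).

7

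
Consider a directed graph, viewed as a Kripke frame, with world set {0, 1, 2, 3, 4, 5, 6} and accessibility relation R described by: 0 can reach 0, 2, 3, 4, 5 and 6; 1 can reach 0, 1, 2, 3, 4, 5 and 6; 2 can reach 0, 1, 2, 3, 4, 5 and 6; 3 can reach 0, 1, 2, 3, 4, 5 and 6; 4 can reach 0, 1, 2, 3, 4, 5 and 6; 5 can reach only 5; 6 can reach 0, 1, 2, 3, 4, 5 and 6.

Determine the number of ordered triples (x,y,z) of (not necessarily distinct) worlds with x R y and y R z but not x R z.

4

Enumerating: (0,2,1), (0,3,1), (0,4,1), (0,6,1).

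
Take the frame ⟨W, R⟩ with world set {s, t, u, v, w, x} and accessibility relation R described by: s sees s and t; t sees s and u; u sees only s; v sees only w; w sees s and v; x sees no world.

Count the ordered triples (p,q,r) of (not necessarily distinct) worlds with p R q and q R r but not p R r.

7

Enumerating: (s,t,u), (t,s,t), (u,s,t), (v,w,s), (v,w,v), (w,s,t), (w,v,w).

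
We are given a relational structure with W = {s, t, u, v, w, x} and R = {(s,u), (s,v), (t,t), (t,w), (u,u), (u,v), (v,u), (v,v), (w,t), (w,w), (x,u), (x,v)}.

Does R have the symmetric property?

Symmetric: no — s R u but not u R s.

No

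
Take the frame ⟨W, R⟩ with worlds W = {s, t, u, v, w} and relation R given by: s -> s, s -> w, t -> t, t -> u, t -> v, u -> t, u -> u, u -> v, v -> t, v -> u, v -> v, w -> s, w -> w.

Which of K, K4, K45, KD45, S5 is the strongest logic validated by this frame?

S5

Transitive (axiom 4): yes — every two-step R-path is closed by a direct edge.
Euclidean (axiom 5): yes — any two successors of a common world are R-related.
Serial (axiom D): yes — every world has a successor (e.g. s R s).
Reflexive (axiom T): yes — every world is R-related to itself.
So F validates K, K4, K45, KD45, S5. The strongest is S5.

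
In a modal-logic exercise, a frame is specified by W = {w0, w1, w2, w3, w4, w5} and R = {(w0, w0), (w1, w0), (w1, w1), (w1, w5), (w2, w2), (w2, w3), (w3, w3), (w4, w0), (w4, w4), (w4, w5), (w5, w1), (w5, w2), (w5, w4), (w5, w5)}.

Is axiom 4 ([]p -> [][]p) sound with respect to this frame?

No

The schema 4 characterises exactly the transitive frames.
Transitive: no — w1 R w5 and w5 R w2, but not w1 R w2.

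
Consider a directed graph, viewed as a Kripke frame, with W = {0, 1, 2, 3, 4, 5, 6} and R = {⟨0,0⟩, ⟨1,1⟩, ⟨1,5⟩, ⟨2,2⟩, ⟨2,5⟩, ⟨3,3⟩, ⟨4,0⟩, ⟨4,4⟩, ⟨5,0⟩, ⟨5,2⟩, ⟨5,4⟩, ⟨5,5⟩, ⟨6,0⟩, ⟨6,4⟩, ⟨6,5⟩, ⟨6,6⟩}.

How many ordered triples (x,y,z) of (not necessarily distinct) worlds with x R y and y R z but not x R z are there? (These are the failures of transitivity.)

6

Enumerating: (1,5,0), (1,5,2), (1,5,4), (2,5,0), (2,5,4), (6,5,2).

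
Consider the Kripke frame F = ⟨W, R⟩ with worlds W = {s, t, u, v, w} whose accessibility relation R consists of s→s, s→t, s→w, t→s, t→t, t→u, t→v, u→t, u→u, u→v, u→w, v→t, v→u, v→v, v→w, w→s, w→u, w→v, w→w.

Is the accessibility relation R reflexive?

Yes

Reflexive: yes — every world is R-related to itself.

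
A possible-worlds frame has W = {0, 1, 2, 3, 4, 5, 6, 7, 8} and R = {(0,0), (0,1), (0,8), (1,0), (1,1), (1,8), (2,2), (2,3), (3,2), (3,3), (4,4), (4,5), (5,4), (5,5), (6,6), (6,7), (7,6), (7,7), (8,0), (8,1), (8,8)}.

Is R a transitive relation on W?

Transitive: yes — every two-step R-path is closed by a direct edge.

Yes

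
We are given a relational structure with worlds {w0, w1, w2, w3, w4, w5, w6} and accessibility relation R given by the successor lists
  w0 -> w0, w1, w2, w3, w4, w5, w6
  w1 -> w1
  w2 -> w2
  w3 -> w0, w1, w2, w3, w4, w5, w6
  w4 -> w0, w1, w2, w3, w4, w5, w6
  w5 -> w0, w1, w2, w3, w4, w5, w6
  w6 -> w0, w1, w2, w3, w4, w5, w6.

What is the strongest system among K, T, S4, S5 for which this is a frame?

S4

Reflexive (axiom T): yes — every world is R-related to itself.
Transitive (axiom 4): yes — every two-step R-path is closed by a direct edge.
Euclidean (axiom 5): no — w0 R w1 and w0 R w2, but not w1 R w2.
So F validates K, T, S4; S5 would additionally require R to be Euclidean. The strongest is S4.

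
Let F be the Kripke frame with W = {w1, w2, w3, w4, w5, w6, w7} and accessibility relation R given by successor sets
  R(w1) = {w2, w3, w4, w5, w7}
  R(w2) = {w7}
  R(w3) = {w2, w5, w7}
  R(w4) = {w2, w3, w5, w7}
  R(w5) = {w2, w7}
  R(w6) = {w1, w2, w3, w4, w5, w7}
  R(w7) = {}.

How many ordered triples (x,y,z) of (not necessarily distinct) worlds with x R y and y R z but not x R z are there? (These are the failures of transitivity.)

R is transitive; there are no such tuples.

0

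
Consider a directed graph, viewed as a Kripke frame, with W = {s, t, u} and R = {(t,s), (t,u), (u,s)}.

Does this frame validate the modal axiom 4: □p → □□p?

Axiom 4 corresponds to the accessibility relation being transitive.
Transitive: yes — every two-step R-path is closed by a direct edge.

Yes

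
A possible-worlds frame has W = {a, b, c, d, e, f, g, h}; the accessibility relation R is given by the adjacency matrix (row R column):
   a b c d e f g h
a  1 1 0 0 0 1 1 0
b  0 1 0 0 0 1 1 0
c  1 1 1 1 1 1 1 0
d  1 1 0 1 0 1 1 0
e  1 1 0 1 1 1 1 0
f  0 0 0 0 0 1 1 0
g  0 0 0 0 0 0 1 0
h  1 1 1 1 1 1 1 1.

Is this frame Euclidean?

No

Euclidean: no — a R f and a R b, but not f R b.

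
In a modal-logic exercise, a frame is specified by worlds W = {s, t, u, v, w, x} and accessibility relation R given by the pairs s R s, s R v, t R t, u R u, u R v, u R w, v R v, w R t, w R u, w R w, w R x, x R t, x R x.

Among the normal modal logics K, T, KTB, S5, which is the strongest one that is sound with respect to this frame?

T

Reflexive (axiom T): yes — every world is R-related to itself.
Symmetric (axiom B): no — s R v but not v R s.
Euclidean (axiom 5): no — u R v and u R w, but not v R w.
So F validates K, T; KTB would additionally require R to be symmetric. The strongest is T.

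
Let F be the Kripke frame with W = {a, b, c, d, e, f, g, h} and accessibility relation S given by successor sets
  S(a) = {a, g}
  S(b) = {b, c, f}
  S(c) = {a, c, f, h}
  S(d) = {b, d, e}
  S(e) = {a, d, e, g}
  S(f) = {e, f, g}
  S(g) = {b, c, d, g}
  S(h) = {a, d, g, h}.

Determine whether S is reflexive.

Reflexive: yes — every world is S-related to itself.

Yes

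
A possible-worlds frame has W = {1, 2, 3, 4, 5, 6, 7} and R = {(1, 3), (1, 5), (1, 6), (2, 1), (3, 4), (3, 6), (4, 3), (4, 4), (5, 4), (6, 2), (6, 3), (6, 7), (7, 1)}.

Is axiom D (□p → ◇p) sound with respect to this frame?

Yes

The schema D characterises exactly the serial frames.
Serial: yes — every world has a successor (e.g. 1 R 3).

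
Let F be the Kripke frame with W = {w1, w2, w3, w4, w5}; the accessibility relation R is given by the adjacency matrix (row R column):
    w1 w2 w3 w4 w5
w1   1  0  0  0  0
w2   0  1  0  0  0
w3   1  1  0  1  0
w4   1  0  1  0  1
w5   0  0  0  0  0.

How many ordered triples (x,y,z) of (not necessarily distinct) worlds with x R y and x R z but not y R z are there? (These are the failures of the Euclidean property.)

Enumerating: (w3,w1,w2), (w3,w1,w4), (w3,w2,w1), (w3,w2,w4), (w3,w4,w2), (w3,w4,w4), (w4,w1,w3), (w4,w1,w5), (w4,w3,w3), (w4,w3,w5), (w4,w5,w1), (w4,w5,w3), (w4,w5,w5).

13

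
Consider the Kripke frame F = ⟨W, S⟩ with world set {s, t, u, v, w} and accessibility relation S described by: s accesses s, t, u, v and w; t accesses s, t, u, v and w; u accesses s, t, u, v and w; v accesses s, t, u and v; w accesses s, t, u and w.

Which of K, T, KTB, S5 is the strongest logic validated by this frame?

KTB

Reflexive (axiom T): yes — every world is S-related to itself.
Symmetric (axiom B): yes — every pair in S has its reverse in S.
Euclidean (axiom 5): no — s S v and s S w, but not v S w.
So F validates K, T, KTB; S5 would additionally require S to be Euclidean. The strongest is KTB.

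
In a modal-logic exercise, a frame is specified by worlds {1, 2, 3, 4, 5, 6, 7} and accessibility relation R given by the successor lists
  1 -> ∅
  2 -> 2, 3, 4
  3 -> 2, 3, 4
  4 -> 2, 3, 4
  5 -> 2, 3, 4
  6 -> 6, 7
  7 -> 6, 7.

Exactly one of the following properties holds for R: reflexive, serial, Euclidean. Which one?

Reflexive: no — 1 is not related to itself.
Serial: no — 1 has no R-successor.
Euclidean: yes — any two successors of a common world are R-related.
Only Euclidean holds.

Euclidean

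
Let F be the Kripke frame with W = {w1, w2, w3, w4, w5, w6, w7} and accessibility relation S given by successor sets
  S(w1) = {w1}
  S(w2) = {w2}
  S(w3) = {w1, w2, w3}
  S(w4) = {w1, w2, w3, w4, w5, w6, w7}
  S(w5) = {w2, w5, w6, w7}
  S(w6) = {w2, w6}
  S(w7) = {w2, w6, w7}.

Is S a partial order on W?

Reflexive: yes — every world is S-related to itself.
Transitive: yes — every two-step S-path is closed by a direct edge.
Antisymmetric: yes — no distinct pair is related both ways.
So S is a partial order.

Yes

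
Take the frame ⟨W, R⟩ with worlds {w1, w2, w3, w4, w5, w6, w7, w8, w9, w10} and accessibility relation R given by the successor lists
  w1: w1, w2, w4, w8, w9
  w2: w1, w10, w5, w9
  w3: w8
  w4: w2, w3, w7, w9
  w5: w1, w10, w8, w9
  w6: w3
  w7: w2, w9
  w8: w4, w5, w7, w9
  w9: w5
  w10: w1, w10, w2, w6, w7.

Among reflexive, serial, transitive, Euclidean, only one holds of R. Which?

serial

Reflexive: no — w2 is not related to itself.
Serial: yes — every world has a successor (e.g. w1 R w1).
Transitive: no — w1 R w2 and w2 R w10, but not w1 R w10.
Euclidean: no — w1 R w2 and w1 R w4, but not w2 R w4.
Only serial holds.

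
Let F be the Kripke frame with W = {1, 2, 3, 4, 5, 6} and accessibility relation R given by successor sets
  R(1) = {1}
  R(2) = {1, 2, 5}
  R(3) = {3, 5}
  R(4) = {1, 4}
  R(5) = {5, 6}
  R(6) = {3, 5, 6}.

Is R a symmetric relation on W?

Symmetric: no — 2 R 1 but not 1 R 2.

No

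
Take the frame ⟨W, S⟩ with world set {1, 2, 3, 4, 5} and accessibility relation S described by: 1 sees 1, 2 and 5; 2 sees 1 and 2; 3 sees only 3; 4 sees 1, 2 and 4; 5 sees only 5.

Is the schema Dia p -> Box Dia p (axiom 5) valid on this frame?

No

By correspondence theory, 5 is valid on a frame iff S is Euclidean.
Euclidean: no — 1 S 2 and 1 S 5, but not 2 S 5.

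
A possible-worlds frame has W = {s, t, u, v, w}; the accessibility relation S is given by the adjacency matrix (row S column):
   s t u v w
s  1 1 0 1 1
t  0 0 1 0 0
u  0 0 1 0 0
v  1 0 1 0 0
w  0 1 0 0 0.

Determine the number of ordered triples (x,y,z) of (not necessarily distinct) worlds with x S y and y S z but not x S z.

6

Enumerating: (s,t,u), (s,v,u), (v,s,t), (v,s,v), (v,s,w), (w,t,u).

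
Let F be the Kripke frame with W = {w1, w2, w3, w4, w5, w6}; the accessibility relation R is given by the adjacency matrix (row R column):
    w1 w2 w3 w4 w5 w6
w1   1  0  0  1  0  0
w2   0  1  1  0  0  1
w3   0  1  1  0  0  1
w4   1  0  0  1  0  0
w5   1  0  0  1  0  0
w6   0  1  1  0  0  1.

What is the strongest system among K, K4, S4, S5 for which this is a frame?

Transitive (axiom 4): yes — every two-step R-path is closed by a direct edge.
Reflexive (axiom T): no — w5 is not related to itself.
Euclidean (axiom 5): yes — any two successors of a common world are R-related.
So F validates K, K4; S4 would additionally require R to be reflexive. The strongest is K4.

K4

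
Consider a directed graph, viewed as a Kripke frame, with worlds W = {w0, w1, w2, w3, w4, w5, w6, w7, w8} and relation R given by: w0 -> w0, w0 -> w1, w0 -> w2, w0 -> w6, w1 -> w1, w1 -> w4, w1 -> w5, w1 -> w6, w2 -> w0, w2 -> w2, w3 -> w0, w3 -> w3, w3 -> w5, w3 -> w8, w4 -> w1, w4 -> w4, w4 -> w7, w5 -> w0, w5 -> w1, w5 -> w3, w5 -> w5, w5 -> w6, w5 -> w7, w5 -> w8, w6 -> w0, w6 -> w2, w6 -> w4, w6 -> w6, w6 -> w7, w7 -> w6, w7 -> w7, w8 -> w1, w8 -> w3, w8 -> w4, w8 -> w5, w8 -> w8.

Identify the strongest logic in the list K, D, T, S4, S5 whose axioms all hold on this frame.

T

Serial (axiom D): yes — every world has a successor (e.g. w0 R w0).
Reflexive (axiom T): yes — every world is R-related to itself.
Transitive (axiom 4): no — w0 R w1 and w1 R w4, but not w0 R w4.
Euclidean (axiom 5): no — w0 R w1 and w0 R w2, but not w1 R w2.
So F validates K, D, T; S4 would additionally require R to be transitive. The strongest is T.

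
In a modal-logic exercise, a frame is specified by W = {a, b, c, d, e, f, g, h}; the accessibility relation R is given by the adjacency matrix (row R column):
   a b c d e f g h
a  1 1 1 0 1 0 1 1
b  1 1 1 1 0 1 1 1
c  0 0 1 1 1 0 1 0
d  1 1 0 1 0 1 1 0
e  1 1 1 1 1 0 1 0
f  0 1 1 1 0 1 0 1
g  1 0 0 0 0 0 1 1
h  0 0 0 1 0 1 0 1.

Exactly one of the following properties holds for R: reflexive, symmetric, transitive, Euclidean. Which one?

Reflexive: yes — every world is R-related to itself.
Symmetric: no — a R c but not c R a.
Transitive: no — a R b and b R d, but not a R d.
Euclidean: no — a R b and a R e, but not b R e.
Only reflexive holds.

reflexive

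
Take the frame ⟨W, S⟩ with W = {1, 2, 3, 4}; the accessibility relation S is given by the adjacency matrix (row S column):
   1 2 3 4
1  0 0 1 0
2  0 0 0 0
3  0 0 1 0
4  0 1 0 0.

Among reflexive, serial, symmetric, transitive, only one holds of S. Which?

transitive

Reflexive: no — 1 is not related to itself.
Serial: no — 2 has no S-successor.
Symmetric: no — 1 S 3 but not 3 S 1.
Transitive: yes — every two-step S-path is closed by a direct edge.
Only transitive holds.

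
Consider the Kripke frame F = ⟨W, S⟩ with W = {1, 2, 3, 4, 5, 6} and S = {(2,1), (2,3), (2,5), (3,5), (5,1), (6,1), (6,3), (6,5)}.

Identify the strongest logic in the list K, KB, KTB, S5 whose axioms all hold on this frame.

Symmetric (axiom B): no — 2 S 1 but not 1 S 2.
Reflexive (axiom T): no — 1 is not related to itself.
Euclidean (axiom 5): no — 2 S 1 and 2 S 3, but not 1 S 3.
So F validates K; KB would additionally require S to be symmetric. The strongest is K.

K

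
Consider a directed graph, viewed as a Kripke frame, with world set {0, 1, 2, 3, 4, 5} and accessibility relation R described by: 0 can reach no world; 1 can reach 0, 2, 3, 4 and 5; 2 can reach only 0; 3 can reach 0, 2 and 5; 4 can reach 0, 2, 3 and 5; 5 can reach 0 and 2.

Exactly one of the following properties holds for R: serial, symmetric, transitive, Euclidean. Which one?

transitive

Serial: no — 0 has no R-successor.
Symmetric: no — 1 R 0 but not 0 R 1.
Transitive: yes — every two-step R-path is closed by a direct edge.
Euclidean: no — 1 R 0 and 1 R 2, but not 0 R 2.
Only transitive holds.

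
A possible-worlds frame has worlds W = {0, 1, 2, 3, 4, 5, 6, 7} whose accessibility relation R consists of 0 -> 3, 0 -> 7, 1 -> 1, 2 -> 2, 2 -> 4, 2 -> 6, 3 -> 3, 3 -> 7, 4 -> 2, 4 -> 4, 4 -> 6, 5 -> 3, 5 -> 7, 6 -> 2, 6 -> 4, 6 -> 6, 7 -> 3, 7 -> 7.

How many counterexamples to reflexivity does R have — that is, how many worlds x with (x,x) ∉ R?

2

Enumerating: 0, 5.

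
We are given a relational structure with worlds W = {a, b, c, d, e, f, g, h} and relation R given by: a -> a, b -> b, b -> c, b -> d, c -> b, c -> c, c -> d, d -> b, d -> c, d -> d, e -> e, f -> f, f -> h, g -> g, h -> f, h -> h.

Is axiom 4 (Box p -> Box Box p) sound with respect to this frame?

Yes

The schema 4 characterises exactly the transitive frames.
Transitive: yes — every two-step R-path is closed by a direct edge.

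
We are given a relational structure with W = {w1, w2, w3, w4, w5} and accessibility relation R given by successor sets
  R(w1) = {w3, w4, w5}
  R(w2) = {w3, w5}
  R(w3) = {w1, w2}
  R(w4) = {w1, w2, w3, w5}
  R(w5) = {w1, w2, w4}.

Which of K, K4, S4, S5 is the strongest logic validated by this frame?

K

Transitive (axiom 4): no — w1 R w3 and w3 R w2, but not w1 R w2.
Reflexive (axiom T): no — w1 is not related to itself.
Euclidean (axiom 5): no — w1 R w3 and w1 R w4, but not w3 R w4.
So F validates K; K4 would additionally require R to be transitive. The strongest is K.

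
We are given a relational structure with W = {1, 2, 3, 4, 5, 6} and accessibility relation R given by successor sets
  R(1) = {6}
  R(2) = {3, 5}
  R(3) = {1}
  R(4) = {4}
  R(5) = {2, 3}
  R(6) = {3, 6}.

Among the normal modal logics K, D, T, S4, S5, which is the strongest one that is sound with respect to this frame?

D

Serial (axiom D): yes — every world has a successor (e.g. 1 R 6).
Reflexive (axiom T): no — 1 is not related to itself.
Transitive (axiom 4): no — 1 R 6 and 6 R 3, but not 1 R 3.
Euclidean (axiom 5): no — 2 R 3 and 2 R 5, but not 3 R 5.
So F validates K, D; T would additionally require R to be reflexive. The strongest is D.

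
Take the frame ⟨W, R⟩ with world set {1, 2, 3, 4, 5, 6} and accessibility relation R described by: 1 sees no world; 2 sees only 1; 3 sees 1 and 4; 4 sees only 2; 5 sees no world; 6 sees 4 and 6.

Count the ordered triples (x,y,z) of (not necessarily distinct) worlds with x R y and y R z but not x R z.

Enumerating: (3,4,2), (4,2,1), (6,4,2).

3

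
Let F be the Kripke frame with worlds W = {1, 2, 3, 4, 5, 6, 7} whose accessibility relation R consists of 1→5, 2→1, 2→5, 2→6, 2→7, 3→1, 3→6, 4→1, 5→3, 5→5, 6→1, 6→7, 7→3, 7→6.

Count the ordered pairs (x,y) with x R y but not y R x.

Enumerating: (1,5), (2,1), (2,5), (2,6), (2,7), (3,1), (3,6), (4,1), (5,3), (6,1), (7,3).

11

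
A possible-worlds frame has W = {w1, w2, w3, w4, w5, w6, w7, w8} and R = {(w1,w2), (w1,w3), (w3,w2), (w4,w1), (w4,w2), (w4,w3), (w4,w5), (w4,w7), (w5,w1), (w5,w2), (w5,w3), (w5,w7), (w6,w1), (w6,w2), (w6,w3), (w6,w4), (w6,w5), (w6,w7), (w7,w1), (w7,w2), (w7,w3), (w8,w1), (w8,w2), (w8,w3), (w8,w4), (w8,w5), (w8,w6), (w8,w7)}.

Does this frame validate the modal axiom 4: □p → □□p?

Axiom 4 corresponds to the accessibility relation being transitive.
Transitive: yes — every two-step R-path is closed by a direct edge.

Yes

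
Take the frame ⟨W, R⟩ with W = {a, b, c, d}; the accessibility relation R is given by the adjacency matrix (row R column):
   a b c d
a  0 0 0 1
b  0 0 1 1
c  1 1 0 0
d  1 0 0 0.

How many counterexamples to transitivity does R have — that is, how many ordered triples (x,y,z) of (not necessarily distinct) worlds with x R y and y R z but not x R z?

8

Enumerating: (a,d,a), (b,c,a), (b,c,b), (b,d,a), (c,a,d), (c,b,c), (c,b,d), (d,a,d).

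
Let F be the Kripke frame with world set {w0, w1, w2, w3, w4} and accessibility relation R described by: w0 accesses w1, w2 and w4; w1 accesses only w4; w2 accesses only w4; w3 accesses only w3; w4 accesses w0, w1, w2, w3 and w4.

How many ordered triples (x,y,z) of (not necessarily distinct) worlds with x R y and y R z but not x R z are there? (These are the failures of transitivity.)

10

Enumerating: (w0,w4,w0), (w0,w4,w3), (w1,w4,w0), (w1,w4,w1), (w1,w4,w2), (w1,w4,w3), (w2,w4,w0), (w2,w4,w1), (w2,w4,w2), (w2,w4,w3).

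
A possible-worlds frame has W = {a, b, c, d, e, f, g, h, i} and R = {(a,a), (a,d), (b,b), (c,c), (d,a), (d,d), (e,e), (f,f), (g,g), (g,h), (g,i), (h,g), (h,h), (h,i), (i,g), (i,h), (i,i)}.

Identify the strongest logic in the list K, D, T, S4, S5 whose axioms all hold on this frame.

S5

Serial (axiom D): yes — every world has a successor (e.g. a R a).
Reflexive (axiom T): yes — every world is R-related to itself.
Transitive (axiom 4): yes — every two-step R-path is closed by a direct edge.
Euclidean (axiom 5): yes — any two successors of a common world are R-related.
So F validates K, D, T, S4, S5. The strongest is S5.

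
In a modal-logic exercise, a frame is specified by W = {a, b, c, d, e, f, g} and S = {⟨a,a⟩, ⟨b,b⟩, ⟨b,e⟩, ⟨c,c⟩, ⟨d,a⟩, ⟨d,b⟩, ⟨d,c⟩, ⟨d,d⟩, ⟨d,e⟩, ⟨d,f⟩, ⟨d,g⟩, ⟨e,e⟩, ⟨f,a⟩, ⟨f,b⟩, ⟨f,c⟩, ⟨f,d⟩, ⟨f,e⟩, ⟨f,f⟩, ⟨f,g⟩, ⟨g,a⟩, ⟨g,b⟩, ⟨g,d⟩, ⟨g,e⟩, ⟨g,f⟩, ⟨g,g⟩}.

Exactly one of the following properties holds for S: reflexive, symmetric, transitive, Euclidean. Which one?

Reflexive: yes — every world is S-related to itself.
Symmetric: no — b S e but not e S b.
Transitive: no — g S d and d S c, but not g S c.
Euclidean: no — d S a and d S b, but not a S b.
Only reflexive holds.

reflexive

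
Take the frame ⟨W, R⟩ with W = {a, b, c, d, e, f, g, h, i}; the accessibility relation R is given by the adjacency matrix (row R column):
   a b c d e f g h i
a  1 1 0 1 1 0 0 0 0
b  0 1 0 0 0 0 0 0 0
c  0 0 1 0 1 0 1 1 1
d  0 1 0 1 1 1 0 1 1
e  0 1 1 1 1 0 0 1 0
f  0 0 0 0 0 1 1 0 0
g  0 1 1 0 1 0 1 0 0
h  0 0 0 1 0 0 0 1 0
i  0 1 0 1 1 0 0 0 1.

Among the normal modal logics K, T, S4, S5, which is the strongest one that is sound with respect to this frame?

Reflexive (axiom T): yes — every world is R-related to itself.
Transitive (axiom 4): no — a R d and d R f, but not a R f.
Euclidean (axiom 5): no — a R b and a R d, but not b R d.
So F validates K, T; S4 would additionally require R to be transitive. The strongest is T.

T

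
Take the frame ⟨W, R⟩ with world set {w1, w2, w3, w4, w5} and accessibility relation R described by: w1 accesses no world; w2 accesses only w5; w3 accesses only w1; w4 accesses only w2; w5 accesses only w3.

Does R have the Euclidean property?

Euclidean: no — w2 R w5 and w2 R w5, but not w5 R w5.

No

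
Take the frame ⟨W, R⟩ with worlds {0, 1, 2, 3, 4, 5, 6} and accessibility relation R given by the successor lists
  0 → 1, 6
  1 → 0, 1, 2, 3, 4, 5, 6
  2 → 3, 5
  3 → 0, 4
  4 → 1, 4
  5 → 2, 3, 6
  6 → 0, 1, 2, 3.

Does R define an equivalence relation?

Reflexive: no — 0 is not related to itself.
Symmetric: no — 1 R 2 but not 2 R 1.
Transitive: no — 0 R 1 and 1 R 2, but not 0 R 2.
So R is not an equivalence relation.

No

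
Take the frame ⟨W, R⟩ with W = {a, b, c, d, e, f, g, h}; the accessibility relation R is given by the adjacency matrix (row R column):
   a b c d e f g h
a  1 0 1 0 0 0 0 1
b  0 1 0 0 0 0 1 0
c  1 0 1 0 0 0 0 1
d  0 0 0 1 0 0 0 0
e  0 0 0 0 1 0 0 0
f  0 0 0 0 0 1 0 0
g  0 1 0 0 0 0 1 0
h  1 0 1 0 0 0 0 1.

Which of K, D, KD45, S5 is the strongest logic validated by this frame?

Serial (axiom D): yes — every world has a successor (e.g. a R a).
Euclidean (axiom 5): yes — any two successors of a common world are R-related.
Transitive (axiom 4): yes — every two-step R-path is closed by a direct edge.
Reflexive (axiom T): yes — every world is R-related to itself.
So F validates K, D, KD45, S5. The strongest is S5.

S5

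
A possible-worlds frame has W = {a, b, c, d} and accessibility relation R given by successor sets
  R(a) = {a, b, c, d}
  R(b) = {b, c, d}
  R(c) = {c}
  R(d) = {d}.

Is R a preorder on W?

Reflexive: yes — every world is R-related to itself.
Transitive: yes — every two-step R-path is closed by a direct edge.
So R is a preorder.

Yes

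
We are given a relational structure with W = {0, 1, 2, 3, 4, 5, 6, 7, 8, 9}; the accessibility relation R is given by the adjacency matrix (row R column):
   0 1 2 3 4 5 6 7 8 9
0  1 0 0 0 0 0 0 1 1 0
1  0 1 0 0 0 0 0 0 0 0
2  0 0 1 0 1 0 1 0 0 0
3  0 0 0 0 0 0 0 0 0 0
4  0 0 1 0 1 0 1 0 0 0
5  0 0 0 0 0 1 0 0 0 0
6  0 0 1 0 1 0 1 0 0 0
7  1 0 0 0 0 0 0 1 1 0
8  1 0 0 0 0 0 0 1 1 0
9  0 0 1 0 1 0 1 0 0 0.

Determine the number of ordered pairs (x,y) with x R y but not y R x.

Enumerating: (9,2), (9,4), (9,6).

3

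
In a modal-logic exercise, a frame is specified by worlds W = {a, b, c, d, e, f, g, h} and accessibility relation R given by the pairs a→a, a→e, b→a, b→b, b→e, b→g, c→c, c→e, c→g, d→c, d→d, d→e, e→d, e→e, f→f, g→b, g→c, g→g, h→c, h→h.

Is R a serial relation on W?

Serial: yes — every world has a successor (e.g. a R a).

Yes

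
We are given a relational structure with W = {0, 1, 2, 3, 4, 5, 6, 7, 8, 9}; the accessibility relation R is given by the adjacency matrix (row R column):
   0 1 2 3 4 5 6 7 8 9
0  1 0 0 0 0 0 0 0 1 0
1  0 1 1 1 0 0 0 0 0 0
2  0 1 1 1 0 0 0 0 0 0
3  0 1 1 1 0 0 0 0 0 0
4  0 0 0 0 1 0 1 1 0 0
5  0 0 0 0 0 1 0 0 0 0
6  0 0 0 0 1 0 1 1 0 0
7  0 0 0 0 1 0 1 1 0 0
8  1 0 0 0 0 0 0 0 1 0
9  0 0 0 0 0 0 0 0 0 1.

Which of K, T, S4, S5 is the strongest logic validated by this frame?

Reflexive (axiom T): yes — every world is R-related to itself.
Transitive (axiom 4): yes — every two-step R-path is closed by a direct edge.
Euclidean (axiom 5): yes — any two successors of a common world are R-related.
So F validates K, T, S4, S5. The strongest is S5.

S5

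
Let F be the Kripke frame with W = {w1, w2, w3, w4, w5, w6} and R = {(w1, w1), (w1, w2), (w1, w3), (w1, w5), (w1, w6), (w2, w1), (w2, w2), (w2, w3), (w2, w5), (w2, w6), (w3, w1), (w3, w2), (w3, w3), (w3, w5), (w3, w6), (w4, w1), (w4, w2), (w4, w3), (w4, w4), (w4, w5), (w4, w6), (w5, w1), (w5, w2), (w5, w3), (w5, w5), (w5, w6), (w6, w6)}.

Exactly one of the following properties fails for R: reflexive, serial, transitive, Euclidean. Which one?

Euclidean

Reflexive: yes — every world is R-related to itself.
Serial: yes — every world has a successor (e.g. w1 R w1).
Transitive: yes — every two-step R-path is closed by a direct edge.
Euclidean: no — w1 R w6 and w1 R w2, but not w6 R w2.
Only Euclidean fails.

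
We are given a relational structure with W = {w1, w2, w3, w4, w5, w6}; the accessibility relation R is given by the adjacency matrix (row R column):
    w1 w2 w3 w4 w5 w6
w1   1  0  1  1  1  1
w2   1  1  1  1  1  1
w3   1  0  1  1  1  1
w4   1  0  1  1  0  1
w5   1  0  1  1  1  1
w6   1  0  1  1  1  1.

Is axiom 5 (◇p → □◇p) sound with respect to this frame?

No

Axiom 5 corresponds to the accessibility relation being Euclidean.
Euclidean: no — w1 R w4 and w1 R w5, but not w4 R w5.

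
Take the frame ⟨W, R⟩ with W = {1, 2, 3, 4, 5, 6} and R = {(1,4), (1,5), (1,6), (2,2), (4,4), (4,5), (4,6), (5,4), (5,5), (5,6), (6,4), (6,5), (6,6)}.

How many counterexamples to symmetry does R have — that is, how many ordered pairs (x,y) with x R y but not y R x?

3

Enumerating: (1,4), (1,5), (1,6).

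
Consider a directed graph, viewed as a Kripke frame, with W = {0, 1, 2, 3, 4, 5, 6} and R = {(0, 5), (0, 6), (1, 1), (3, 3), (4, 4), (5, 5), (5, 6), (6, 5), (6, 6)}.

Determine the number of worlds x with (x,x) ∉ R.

2

Enumerating: 0, 2.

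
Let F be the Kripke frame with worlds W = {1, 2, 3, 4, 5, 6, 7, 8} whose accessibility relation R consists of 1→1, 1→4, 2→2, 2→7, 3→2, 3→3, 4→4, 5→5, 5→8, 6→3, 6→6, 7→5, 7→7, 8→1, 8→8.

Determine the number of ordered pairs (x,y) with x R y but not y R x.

Enumerating: (1,4), (2,7), (3,2), (5,8), (6,3), (7,5), (8,1).

7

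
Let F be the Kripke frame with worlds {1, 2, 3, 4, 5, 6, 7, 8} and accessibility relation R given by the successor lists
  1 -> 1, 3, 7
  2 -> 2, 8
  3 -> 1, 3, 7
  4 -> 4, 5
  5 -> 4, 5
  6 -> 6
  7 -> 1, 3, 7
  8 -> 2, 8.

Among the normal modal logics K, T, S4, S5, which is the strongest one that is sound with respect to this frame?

S5

Reflexive (axiom T): yes — every world is R-related to itself.
Transitive (axiom 4): yes — every two-step R-path is closed by a direct edge.
Euclidean (axiom 5): yes — any two successors of a common world are R-related.
So F validates K, T, S4, S5. The strongest is S5.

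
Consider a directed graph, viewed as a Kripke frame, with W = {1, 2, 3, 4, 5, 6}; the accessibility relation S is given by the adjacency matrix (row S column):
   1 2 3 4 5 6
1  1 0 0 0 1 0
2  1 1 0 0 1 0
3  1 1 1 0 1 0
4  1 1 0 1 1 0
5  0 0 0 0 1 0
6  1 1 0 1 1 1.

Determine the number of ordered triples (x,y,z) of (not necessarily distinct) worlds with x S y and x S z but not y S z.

Enumerating: (1,5,1), (2,1,2), (2,5,1), (2,5,2), (3,1,2), (3,1,3), (3,2,3), (3,5,1), (3,5,2), (3,5,3), (4,1,2), (4,1,4), … and 14 more.
Total: 26.

26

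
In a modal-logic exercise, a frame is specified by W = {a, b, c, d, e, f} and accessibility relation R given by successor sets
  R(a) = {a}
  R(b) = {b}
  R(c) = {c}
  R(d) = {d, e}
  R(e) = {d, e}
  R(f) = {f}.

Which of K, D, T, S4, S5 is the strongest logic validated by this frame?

Serial (axiom D): yes — every world has a successor (e.g. a R a).
Reflexive (axiom T): yes — every world is R-related to itself.
Transitive (axiom 4): yes — every two-step R-path is closed by a direct edge.
Euclidean (axiom 5): yes — any two successors of a common world are R-related.
So F validates K, D, T, S4, S5. The strongest is S5.

S5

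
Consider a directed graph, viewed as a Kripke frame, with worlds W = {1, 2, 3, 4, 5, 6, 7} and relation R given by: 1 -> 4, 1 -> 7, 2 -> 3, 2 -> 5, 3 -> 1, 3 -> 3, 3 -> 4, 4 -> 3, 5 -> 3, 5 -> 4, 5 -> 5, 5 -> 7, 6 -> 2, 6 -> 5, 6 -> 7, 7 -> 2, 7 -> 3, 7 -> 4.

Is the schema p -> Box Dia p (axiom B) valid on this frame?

The schema B characterises exactly the symmetric frames.
Symmetric: no — 1 R 4 but not 4 R 1.

No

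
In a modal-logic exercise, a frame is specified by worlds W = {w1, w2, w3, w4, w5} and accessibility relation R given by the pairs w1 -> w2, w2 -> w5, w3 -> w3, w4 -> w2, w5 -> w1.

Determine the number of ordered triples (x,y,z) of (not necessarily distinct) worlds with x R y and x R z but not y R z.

4

Enumerating: (w1,w2,w2), (w2,w5,w5), (w4,w2,w2), (w5,w1,w1).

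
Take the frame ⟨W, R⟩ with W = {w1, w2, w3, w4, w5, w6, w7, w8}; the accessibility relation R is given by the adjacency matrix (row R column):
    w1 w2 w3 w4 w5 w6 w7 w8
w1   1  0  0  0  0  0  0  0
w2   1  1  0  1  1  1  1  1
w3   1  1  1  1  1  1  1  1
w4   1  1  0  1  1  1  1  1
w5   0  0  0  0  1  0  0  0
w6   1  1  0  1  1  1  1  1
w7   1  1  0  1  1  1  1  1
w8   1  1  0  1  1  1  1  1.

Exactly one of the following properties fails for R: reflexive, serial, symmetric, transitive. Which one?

Reflexive: yes — every world is R-related to itself.
Serial: yes — every world has a successor (e.g. w1 R w1).
Symmetric: no — w2 R w1 but not w1 R w2.
Transitive: yes — every two-step R-path is closed by a direct edge.
Only symmetric fails.

symmetric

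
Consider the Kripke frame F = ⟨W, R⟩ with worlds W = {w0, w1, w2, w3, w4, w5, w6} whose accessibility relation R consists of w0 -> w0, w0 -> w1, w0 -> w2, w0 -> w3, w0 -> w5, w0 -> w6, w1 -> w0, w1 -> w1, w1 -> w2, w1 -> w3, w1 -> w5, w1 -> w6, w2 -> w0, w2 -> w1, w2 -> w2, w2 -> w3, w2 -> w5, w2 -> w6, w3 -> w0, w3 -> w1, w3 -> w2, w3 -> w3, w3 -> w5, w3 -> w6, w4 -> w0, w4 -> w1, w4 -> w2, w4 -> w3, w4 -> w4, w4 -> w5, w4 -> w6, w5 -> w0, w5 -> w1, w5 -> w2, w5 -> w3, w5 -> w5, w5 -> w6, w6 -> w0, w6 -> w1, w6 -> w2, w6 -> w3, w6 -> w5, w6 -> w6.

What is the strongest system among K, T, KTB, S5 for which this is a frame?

Reflexive (axiom T): yes — every world is R-related to itself.
Symmetric (axiom B): no — w4 R w0 but not w0 R w4.
Euclidean (axiom 5): no — w4 R w0 and w4 R w4, but not w0 R w4.
So F validates K, T; KTB would additionally require R to be symmetric. The strongest is T.

T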